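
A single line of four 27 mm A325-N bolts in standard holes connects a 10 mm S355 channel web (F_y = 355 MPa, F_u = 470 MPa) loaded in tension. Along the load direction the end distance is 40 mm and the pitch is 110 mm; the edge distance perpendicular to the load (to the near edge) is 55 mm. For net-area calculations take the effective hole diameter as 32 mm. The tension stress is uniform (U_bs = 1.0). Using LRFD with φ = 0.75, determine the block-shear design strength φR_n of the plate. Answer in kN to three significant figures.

683 kN

Shear plane L_v = 40 + 3·110 = 370 mm; A_gv = 370 × 10 = 3700 mm².
A_nv = (370 − 3.5·32) × 10 = 2580 mm².
A_nt = (55 − 0.5·32) × 10 = 390 mm².
0.6 F_u A_nv = 727.6 kN; 0.6 F_y A_gv = 788.1 kN → shear rupture governs the shear term.
R_n = 727.6 + 1.0 × 470 × 390 / 1000 = 910.9 kN.
Design strength φR_n = 0.75 × 910.9 = 683 kN.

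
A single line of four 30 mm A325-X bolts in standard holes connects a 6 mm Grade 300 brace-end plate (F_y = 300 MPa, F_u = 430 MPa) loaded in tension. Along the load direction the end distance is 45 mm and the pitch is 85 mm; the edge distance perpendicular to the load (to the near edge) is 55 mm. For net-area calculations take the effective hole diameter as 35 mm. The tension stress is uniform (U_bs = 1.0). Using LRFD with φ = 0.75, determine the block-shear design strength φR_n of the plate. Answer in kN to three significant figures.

Shear plane L_v = 45 + 3·85 = 300 mm; A_gv = 300 × 6 = 1800 mm².
A_nv = (300 − 3.5·35) × 6 = 1065 mm².
A_nt = (55 − 0.5·35) × 6 = 225 mm².
0.6 F_u A_nv = 274.8 kN; 0.6 F_y A_gv = 324 kN → shear rupture governs the shear term.
R_n = 274.8 + 1.0 × 430 × 225 / 1000 = 371.5 kN.
Design strength φR_n = 0.75 × 371.5 = 279 kN.

279 kN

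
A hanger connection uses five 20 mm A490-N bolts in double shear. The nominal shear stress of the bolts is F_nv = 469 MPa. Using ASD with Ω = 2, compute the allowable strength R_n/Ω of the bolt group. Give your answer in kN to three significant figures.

A_b = π × 20² / 4 = 314.2 mm².
R_n = F_nv · A_b · n · n_s = 469 × 314.2 × 5 × 2 / 1000 = 1473 kN.
Allowable strength R_n/Ω = 1473 / 2 = 737 kN.

737 kN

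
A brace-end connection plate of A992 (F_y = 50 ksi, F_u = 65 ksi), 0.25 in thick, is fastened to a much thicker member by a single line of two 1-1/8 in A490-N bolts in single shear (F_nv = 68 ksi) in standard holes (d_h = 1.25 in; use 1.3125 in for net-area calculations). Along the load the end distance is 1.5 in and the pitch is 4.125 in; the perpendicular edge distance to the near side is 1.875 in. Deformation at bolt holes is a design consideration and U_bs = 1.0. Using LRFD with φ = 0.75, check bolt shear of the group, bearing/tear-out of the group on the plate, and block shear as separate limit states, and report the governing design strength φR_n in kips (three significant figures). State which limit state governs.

Bolt shear: A_b = π·1.125²/4 = 0.994 in²; R_n = 68 × 0.994 × 2 × 1 = 135.2 kips → 0.75 × 135.2 = 101 kips.
Bearing: edge l_c = 0.875, r_n = 17.06 kips; interior l_c = 2.875, r_n = 43.87 kips; R_n = 17.06 + 1·43.87 = 60.94 kips → 45.7 kips.
Block shear: A_gv = 1.406, A_nv = 0.9141, A_nt = 0.3047 in²; R_n = min(0.6F_uA_nv, 0.6F_yA_gv) + U_bs·F_u·A_nt = 55.45 kips → 41.6 kips.
Block shear governs: 41.6 kips.

41.6 kips (block shear governs)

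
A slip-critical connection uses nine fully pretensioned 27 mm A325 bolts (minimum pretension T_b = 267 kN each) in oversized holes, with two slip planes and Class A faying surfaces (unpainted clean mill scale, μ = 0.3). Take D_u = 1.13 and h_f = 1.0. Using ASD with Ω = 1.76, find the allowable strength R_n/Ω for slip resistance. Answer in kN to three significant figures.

R_n = μ · D_u · h_f · T_b · n_s · n_b = 0.3 × 1.13 × 1.0 × 267 × 2 × 9 = 1629 kN.
Allowable strength R_n/Ω = 1629 / 1.76 = 926 kN.

926 kN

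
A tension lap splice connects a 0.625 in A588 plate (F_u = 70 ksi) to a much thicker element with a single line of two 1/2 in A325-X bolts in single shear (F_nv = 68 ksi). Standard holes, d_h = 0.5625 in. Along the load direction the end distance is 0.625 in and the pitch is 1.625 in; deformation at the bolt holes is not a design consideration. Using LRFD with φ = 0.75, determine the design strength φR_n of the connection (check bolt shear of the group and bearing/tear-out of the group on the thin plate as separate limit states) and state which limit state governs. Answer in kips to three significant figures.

Bolt shear: A_b = π·0.5²/4 = 0.1963 in²; R_n = 68 × 0.1963 × 2 × 1 = 26.7 kips → 0.75 × 26.7 = 20 kips.
Bearing (1.5 l_c t F_u ≤ 3.0 d t F_u): upper limit = 3.0·0.5·0.625·70 = 65.62 kips.
  Edge l_c = 0.625 − 0.5625/2 = 0.3438 → r_n = 22.56 kips; interior l_c = 1.625 − 0.5625 = 1.062 → r_n = 65.62 kips.
  R_n,bearing = 1·22.56 + 1·65.62 = 88.18 kips → 0.75 × 88.18 = 66.1 kips.
Bolt shear governs: 20 kips.

20 kips (bolt shear governs)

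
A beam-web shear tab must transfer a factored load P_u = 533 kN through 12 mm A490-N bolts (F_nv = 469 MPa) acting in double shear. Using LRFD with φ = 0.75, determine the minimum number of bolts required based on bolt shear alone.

A_b = π·12²/4 = 113.1 mm².
Per-bolt design strength φR_n = 0.75 × 469 × 113.1 × 2 / 1000 = 79.56 kN.
n ≥ 533 / 79.56 = 6.699 → use 7 bolts.

7 bolts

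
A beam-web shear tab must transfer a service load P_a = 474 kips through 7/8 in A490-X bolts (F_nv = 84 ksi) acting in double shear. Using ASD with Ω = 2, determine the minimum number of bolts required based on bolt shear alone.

A_b = π·0.875²/4 = 0.6013 in².
Per-bolt allowable strength R_n/Ω = 84 × 0.6013 × 2 / 2 = 50.51 kips.
n ≥ 474 / 50.51 = 9.384 → use 10 bolts.

10 bolts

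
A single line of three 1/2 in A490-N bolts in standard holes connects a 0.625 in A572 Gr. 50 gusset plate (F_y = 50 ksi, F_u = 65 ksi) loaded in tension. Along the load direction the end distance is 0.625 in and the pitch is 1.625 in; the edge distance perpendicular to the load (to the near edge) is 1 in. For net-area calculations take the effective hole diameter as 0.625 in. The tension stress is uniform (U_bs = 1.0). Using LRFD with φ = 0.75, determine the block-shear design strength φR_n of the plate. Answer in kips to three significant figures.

63.2 kips

Shear plane L_v = 0.625 + 2·1.625 = 3.875 in; A_gv = 3.875 × 0.625 = 2.422 in².
A_nv = (3.875 − 2.5·0.625) × 0.625 = 1.445 in².
A_nt = (1 − 0.5·0.625) × 0.625 = 0.4297 in².
0.6 F_u A_nv = 56.37 kips; 0.6 F_y A_gv = 72.66 kips → shear rupture governs the shear term.
R_n = 56.37 + 1.0 × 65 × 0.4297 = 84.3 kips.
Design strength φR_n = 0.75 × 84.3 = 63.2 kips.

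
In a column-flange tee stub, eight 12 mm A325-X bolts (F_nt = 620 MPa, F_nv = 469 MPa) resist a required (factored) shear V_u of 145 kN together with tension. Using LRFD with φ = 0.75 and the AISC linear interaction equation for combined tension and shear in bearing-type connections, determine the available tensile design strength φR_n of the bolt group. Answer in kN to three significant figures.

355 kN

A_b = π·12²/4 = 113.1 mm²; f_rv = 145 × 1000 / (8 × 113.1) = 160.3 MPa.
F'_nt = 1.3 F_nt − (F_nt / φF_nv) f_rv = 1.3·620 − (620/(0.75·469))·160.3 = 523.5 MPa, capped at F_nt → F'_nt = 523.5 MPa.
R_n = F'_nt · A_b · n = 523.5 × 113.1 × 8 / 1000 = 473.7 kN.
Design strength φR_n = 0.75 × 473.7 = 355 kN.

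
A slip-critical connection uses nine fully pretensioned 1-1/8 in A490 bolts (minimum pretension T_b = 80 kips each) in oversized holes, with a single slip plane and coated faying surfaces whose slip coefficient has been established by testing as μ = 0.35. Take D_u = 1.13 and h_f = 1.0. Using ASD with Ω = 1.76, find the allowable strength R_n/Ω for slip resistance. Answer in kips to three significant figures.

R_n = μ · D_u · h_f · T_b · n_s · n_b = 0.35 × 1.13 × 1.0 × 80 × 1 × 9 = 284.8 kips.
Allowable strength R_n/Ω = 284.8 / 1.76 = 162 kips.

162 kips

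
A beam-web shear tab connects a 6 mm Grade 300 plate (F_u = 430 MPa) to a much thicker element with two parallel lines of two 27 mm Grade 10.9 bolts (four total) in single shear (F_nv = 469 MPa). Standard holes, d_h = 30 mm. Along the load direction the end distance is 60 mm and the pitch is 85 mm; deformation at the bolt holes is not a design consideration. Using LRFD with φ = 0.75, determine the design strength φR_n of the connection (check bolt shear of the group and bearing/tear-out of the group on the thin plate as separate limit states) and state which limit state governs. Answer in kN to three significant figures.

575 kN (bearing governs)

Bolt shear: A_b = π·27²/4 = 572.6 mm²; R_n = 469 × 572.6 × 4 × 1 / 1000 = 1074 kN → 0.75 × 1074 = 806 kN.
Bearing (1.5 l_c t F_u ≤ 3.0 d t F_u): upper limit = 3.0·27·6·430 / 1000 = 209 kN.
  Edge l_c = 60 − 30/2 = 45 → r_n = 174.2 kN; interior l_c = 85 − 30 = 55 → r_n = 209 kN.
  R_n,bearing = 2·174.2 + 2·209 = 766.3 kN → 0.75 × 766.3 = 575 kN.
Bearing governs: 575 kN.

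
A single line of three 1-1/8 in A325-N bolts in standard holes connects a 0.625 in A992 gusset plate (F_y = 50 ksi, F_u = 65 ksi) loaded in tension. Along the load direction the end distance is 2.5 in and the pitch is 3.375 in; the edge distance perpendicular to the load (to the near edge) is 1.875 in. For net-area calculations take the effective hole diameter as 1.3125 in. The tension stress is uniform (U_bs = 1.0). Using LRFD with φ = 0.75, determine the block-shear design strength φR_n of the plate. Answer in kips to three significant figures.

Shear plane L_v = 2.5 + 2·3.375 = 9.25 in; A_gv = 9.25 × 0.625 = 5.781 in².
A_nv = (9.25 − 2.5·1.3125) × 0.625 = 3.73 in².
A_nt = (1.875 − 0.5·1.3125) × 0.625 = 0.7617 in².
0.6 F_u A_nv = 145.5 kips; 0.6 F_y A_gv = 173.4 kips → shear rupture governs the shear term.
R_n = 145.5 + 1.0 × 65 × 0.7617 = 195 kips.
Design strength φR_n = 0.75 × 195 = 146 kips.

146 kips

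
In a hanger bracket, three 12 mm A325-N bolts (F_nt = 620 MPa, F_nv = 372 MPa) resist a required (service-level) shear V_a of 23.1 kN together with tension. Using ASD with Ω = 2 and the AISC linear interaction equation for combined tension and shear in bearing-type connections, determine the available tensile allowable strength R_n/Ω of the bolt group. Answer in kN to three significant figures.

98.2 kN

A_b = π·12²/4 = 113.1 mm²; f_rv = 23.1 × 1000 / (3 × 113.1) = 68.08 MPa.
F'_nt = 1.3 F_nt − (Ω F_nt / F_nv) f_rv = 1.3·620 − (2·620/372)·68.08 = 579.1 MPa, capped at F_nt → F'_nt = 579.1 MPa.
R_n = F'_nt · A_b · n = 579.1 × 113.1 × 3 / 1000 = 196.5 kN.
Allowable strength R_n/Ω = 196.5 / 2 = 98.2 kN.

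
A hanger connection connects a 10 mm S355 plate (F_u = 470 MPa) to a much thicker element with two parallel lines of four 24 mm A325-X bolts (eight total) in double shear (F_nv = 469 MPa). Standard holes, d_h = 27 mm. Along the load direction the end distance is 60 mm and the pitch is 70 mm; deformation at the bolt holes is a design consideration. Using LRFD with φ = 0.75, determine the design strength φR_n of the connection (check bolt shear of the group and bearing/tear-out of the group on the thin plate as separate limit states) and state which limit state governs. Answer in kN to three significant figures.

1480 kN (bearing governs)

Bolt shear: A_b = π·24²/4 = 452.4 mm²; R_n = 469 × 452.4 × 8 × 2 / 1000 = 3395 kN → 0.75 × 3395 = 2550 kN.
Bearing (1.2 l_c t F_u ≤ 2.4 d t F_u): upper limit = 2.4·24·10·470 / 1000 = 270.7 kN.
  Edge l_c = 60 − 27/2 = 46.5 → r_n = 262.3 kN; interior l_c = 70 − 27 = 43 → r_n = 242.5 kN.
  R_n,bearing = 2·262.3 + 6·242.5 = 1980 kN → 0.75 × 1980 = 1480 kN.
Bearing governs: 1480 kN.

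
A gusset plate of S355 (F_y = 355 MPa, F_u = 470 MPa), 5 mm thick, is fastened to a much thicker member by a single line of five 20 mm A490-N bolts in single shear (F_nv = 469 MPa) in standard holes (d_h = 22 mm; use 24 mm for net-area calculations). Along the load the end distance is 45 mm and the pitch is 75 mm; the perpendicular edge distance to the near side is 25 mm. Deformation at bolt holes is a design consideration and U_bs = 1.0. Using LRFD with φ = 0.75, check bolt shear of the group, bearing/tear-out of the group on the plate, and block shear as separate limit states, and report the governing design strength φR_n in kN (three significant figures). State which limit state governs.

274 kN (block shear governs)

Bolt shear: A_b = π·20²/4 = 314.2 mm²; R_n = 469 × 314.2 × 5 × 1 / 1000 = 736.7 kN → 0.75 × 736.7 = 553 kN.
Bearing: edge l_c = 34, r_n = 95.88 kN; interior l_c = 53, r_n = 112.8 kN; R_n = 95.88 + 4·112.8 = 547.1 kN → 410 kN.
Block shear: A_gv = 1725, A_nv = 1185, A_nt = 65 mm²; R_n = min(0.6F_uA_nv, 0.6F_yA_gv) + U_bs·F_u·A_nt = 364.7 kN → 274 kN.
Block shear governs: 274 kN.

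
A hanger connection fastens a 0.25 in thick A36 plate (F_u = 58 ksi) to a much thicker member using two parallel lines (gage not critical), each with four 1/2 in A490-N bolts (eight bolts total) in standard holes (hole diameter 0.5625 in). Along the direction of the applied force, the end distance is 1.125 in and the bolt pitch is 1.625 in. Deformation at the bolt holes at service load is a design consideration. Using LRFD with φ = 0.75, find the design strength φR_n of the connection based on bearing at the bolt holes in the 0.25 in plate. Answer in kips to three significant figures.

Per bolt r_n = 1.2 l_c t F_u ≤ 2.4 d t F_u; upper limit = 2.4 × 0.5 × 0.25 × 58 = 17.4 kips.
Edge bolt: l_c = 1.125 − 0.5625/2 = 0.8438 in → 1.2 × 0.8438 × 0.25 × 58 = 14.68 → r_n = 14.68 kips.
Interior bolts: l_c = 1.625 − 0.5625 = 1.062 in → 1.2 × 1.062 × 0.25 × 58 = 18.49 → r_n = 17.4 kips.
R_n = 2 × 14.68 + 6 × 17.4 = 133.8 kips.
Design strength φR_n = 0.75 × 133.8 = 100 kips.

100 kips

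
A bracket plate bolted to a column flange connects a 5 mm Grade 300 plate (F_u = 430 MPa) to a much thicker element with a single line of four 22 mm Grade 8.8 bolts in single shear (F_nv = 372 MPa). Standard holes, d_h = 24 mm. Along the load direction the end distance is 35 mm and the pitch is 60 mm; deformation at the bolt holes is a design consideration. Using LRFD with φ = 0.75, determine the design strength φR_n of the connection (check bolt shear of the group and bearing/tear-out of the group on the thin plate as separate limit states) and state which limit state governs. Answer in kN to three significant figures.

253 kN (bearing governs)

Bolt shear: A_b = π·22²/4 = 380.1 mm²; R_n = 372 × 380.1 × 4 × 1 / 1000 = 565.6 kN → 0.75 × 565.6 = 424 kN.
Bearing (1.2 l_c t F_u ≤ 2.4 d t F_u): upper limit = 2.4·22·5·430 / 1000 = 113.5 kN.
  Edge l_c = 35 − 24/2 = 23 → r_n = 59.34 kN; interior l_c = 60 − 24 = 36 → r_n = 92.88 kN.
  R_n,bearing = 1·59.34 + 3·92.88 = 338 kN → 0.75 × 338 = 253 kN.
Bearing governs: 253 kN.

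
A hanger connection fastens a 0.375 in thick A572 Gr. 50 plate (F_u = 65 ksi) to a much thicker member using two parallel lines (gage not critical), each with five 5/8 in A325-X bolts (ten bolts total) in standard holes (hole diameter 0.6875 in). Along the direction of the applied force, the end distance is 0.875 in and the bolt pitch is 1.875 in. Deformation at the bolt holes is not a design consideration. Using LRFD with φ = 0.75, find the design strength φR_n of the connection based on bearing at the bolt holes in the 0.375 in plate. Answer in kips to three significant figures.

Per bolt r_n = 1.5 l_c t F_u ≤ 3.0 d t F_u; upper limit = 3.0 × 0.625 × 0.375 × 65 = 45.7 kips.
Edge bolt: l_c = 0.875 − 0.6875/2 = 0.5312 in → 1.5 × 0.5312 × 0.375 × 65 = 19.42 → r_n = 19.42 kips.
Interior bolts: l_c = 1.875 − 0.6875 = 1.188 in → 1.5 × 1.188 × 0.375 × 65 = 43.42 → r_n = 43.42 kips.
R_n = 2 × 19.42 + 8 × 43.42 = 386.2 kips.
Design strength φR_n = 0.75 × 386.2 = 290 kips.

290 kips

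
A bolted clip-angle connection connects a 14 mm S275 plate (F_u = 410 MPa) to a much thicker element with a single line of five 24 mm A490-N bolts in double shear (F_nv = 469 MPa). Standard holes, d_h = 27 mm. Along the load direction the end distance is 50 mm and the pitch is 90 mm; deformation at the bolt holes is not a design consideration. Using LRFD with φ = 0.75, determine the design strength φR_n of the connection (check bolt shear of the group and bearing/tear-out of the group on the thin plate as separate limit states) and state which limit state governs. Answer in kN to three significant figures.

1480 kN (bearing governs)

Bolt shear: A_b = π·24²/4 = 452.4 mm²; R_n = 469 × 452.4 × 5 × 2 / 1000 = 2122 kN → 0.75 × 2122 = 1590 kN.
Bearing (1.5 l_c t F_u ≤ 3.0 d t F_u): upper limit = 3.0·24·14·410 / 1000 = 413.3 kN.
  Edge l_c = 50 − 27/2 = 36.5 → r_n = 314.3 kN; interior l_c = 90 − 27 = 63 → r_n = 413.3 kN.
  R_n,bearing = 1·314.3 + 4·413.3 = 1967 kN → 0.75 × 1967 = 1480 kN.
Bearing governs: 1480 kN.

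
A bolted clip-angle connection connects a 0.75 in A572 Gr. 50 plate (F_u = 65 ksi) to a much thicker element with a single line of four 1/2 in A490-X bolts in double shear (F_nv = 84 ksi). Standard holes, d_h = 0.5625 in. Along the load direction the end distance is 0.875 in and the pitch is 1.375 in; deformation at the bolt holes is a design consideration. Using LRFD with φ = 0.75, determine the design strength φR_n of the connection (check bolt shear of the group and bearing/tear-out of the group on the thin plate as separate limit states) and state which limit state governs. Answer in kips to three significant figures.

Bolt shear: A_b = π·0.5²/4 = 0.1963 in²; R_n = 84 × 0.1963 × 4 × 2 = 131.9 kips → 0.75 × 131.9 = 99 kips.
Bearing (1.2 l_c t F_u ≤ 2.4 d t F_u): upper limit = 2.4·0.5·0.75·65 = 58.5 kips.
  Edge l_c = 0.875 − 0.5625/2 = 0.5938 → r_n = 34.73 kips; interior l_c = 1.375 − 0.5625 = 0.8125 → r_n = 47.53 kips.
  R_n,bearing = 1·34.73 + 3·47.53 = 177.3 kips → 0.75 × 177.3 = 133 kips.
Bolt shear governs: 99 kips.

99 kips (bolt shear governs)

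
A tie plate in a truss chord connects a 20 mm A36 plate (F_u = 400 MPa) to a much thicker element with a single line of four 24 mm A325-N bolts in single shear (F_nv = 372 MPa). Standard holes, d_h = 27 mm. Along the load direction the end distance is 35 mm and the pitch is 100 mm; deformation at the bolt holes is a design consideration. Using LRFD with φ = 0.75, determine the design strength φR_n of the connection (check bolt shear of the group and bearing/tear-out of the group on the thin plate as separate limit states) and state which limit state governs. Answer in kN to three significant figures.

Bolt shear: A_b = π·24²/4 = 452.4 mm²; R_n = 372 × 452.4 × 4 × 1 / 1000 = 673.2 kN → 0.75 × 673.2 = 505 kN.
Bearing (1.2 l_c t F_u ≤ 2.4 d t F_u): upper limit = 2.4·24·20·400 / 1000 = 460.8 kN.
  Edge l_c = 35 − 27/2 = 21.5 → r_n = 206.4 kN; interior l_c = 100 − 27 = 73 → r_n = 460.8 kN.
  R_n,bearing = 1·206.4 + 3·460.8 = 1589 kN → 0.75 × 1589 = 1190 kN.
Bolt shear governs: 505 kN.

505 kN (bolt shear governs)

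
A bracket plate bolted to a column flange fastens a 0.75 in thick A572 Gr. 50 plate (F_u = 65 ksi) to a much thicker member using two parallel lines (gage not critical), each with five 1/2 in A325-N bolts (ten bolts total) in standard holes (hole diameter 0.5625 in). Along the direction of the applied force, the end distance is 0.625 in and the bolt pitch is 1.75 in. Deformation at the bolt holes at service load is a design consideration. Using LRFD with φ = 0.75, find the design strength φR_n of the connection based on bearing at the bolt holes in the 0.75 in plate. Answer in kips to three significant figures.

Per bolt r_n = 1.2 l_c t F_u ≤ 2.4 d t F_u; upper limit = 2.4 × 0.5 × 0.75 × 65 = 58.5 kips.
Edge bolt: l_c = 0.625 − 0.5625/2 = 0.3438 in → 1.2 × 0.3438 × 0.75 × 65 = 20.11 → r_n = 20.11 kips.
Interior bolts: l_c = 1.75 − 0.5625 = 1.188 in → 1.2 × 1.188 × 0.75 × 65 = 69.47 → r_n = 58.5 kips.
R_n = 2 × 20.11 + 8 × 58.5 = 508.2 kips.
Design strength φR_n = 0.75 × 508.2 = 381 kips.

381 kips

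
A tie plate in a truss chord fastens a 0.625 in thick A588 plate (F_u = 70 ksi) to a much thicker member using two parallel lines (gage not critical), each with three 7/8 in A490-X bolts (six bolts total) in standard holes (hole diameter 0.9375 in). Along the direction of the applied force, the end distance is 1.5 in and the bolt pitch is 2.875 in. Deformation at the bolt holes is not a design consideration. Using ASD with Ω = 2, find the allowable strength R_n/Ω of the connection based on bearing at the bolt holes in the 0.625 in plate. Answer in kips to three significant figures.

297 kips

Per bolt r_n = 1.5 l_c t F_u ≤ 3.0 d t F_u; upper limit = 3.0 × 0.875 × 0.625 × 70 = 114.8 kips.
Edge bolt: l_c = 1.5 − 0.9375/2 = 1.031 in → 1.5 × 1.031 × 0.625 × 70 = 67.68 → r_n = 67.68 kips.
Interior bolts: l_c = 2.875 − 0.9375 = 1.938 in → 1.5 × 1.938 × 0.625 × 70 = 127.1 → r_n = 114.8 kips.
R_n = 2 × 67.68 + 4 × 114.8 = 594.7 kips.
Allowable strength R_n/Ω = 594.7 / 2 = 297 kips.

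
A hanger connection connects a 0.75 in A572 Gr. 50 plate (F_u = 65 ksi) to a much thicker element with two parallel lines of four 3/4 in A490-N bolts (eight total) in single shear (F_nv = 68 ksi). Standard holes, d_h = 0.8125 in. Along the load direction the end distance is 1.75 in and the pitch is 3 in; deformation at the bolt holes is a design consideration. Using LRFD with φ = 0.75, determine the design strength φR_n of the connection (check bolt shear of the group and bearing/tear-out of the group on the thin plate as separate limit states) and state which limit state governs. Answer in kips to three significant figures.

Bolt shear: A_b = π·0.75²/4 = 0.4418 in²; R_n = 68 × 0.4418 × 8 × 1 = 240.3 kips → 0.75 × 240.3 = 180 kips.
Bearing (1.2 l_c t F_u ≤ 2.4 d t F_u): upper limit = 2.4·0.75·0.75·65 = 87.75 kips.
  Edge l_c = 1.75 − 0.8125/2 = 1.344 → r_n = 78.61 kips; interior l_c = 3 − 0.8125 = 2.188 → r_n = 87.75 kips.
  R_n,bearing = 2·78.61 + 6·87.75 = 683.7 kips → 0.75 × 683.7 = 513 kips.
Bolt shear governs: 180 kips.

180 kips (bolt shear governs)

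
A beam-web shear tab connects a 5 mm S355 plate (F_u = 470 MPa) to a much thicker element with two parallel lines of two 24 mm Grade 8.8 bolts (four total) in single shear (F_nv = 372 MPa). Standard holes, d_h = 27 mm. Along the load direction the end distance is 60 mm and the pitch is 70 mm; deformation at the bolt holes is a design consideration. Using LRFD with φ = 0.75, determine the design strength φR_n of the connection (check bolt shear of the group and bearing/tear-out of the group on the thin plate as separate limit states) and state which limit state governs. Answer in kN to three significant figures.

Bolt shear: A_b = π·24²/4 = 452.4 mm²; R_n = 372 × 452.4 × 4 × 1 / 1000 = 673.2 kN → 0.75 × 673.2 = 505 kN.
Bearing (1.2 l_c t F_u ≤ 2.4 d t F_u): upper limit = 2.4·24·5·470 / 1000 = 135.4 kN.
  Edge l_c = 60 − 27/2 = 46.5 → r_n = 131.1 kN; interior l_c = 70 − 27 = 43 → r_n = 121.3 kN.
  R_n,bearing = 2·131.1 + 2·121.3 = 504.8 kN → 0.75 × 504.8 = 379 kN.
Bearing governs: 379 kN.

379 kN (bearing governs)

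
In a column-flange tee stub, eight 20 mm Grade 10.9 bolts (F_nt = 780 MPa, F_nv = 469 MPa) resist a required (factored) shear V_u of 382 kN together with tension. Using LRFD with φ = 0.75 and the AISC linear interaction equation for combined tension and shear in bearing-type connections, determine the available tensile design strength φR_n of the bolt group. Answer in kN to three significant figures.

A_b = π·20²/4 = 314.2 mm²; f_rv = 382 × 1000 / (8 × 314.2) = 152 MPa.
F'_nt = 1.3 F_nt − (F_nt / φF_nv) f_rv = 1.3·780 − (780/(0.75·469))·152 = 677 MPa, capped at F_nt → F'_nt = 677 MPa.
R_n = F'_nt · A_b · n = 677 × 314.2 × 8 / 1000 = 1701 kN.
Design strength φR_n = 0.75 × 1701 = 1280 kN.

1280 kN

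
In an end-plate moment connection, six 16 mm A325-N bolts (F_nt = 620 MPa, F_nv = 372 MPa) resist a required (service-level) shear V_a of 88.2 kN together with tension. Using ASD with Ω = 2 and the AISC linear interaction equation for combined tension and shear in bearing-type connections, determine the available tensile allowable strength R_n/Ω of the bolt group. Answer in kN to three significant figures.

339 kN

A_b = π·16²/4 = 201.1 mm²; f_rv = 88.2 × 1000 / (6 × 201.1) = 73.11 MPa.
F'_nt = 1.3 F_nt − (Ω F_nt / F_nv) f_rv = 1.3·620 − (2·620/372)·73.11 = 562.3 MPa, capped at F_nt → F'_nt = 562.3 MPa.
R_n = F'_nt · A_b · n = 562.3 × 201.1 × 6 / 1000 = 678.3 kN.
Allowable strength R_n/Ω = 678.3 / 2 = 339 kN.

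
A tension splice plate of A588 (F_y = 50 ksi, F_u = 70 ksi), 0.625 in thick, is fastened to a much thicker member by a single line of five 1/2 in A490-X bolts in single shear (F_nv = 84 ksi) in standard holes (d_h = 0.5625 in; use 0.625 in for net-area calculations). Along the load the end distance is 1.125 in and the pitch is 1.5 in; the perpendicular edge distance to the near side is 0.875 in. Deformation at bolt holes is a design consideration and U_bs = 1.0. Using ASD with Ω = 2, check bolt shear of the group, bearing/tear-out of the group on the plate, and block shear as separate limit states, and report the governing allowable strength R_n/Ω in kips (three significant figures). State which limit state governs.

Bolt shear: A_b = π·0.5²/4 = 0.1963 in²; R_n = 84 × 0.1963 × 5 × 1 = 82.47 kips → 82.47 / 2 = 41.2 kips.
Bearing: edge l_c = 0.8438, r_n = 44.3 kips; interior l_c = 0.9375, r_n = 49.22 kips; R_n = 44.3 + 4·49.22 = 241.2 kips → 121 kips.
Block shear: A_gv = 4.453, A_nv = 2.695, A_nt = 0.3516 in²; R_n = min(0.6F_uA_nv, 0.6F_yA_gv) + U_bs·F_u·A_nt = 137.8 kips → 68.9 kips.
Bolt shear governs: 41.2 kips.

41.2 kips (bolt shear governs)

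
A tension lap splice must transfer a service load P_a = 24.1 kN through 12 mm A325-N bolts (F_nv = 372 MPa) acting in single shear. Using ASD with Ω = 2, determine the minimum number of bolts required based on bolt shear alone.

A_b = π·12²/4 = 113.1 mm².
Per-bolt allowable strength R_n/Ω = 372 × 113.1 × 1 / 1000 / 2 = 21.04 kN.
n ≥ 24.1 / 21.04 = 1.146 → use 2 bolts.

2 bolts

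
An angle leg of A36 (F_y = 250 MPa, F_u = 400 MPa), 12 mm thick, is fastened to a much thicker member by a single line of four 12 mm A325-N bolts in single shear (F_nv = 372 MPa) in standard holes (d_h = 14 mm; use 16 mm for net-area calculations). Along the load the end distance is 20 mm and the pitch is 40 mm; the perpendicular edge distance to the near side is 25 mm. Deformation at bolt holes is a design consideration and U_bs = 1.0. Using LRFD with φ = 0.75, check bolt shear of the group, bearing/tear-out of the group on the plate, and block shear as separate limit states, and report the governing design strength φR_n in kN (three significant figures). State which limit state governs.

Bolt shear: A_b = π·12²/4 = 113.1 mm²; R_n = 372 × 113.1 × 4 × 1 / 1000 = 168.3 kN → 0.75 × 168.3 = 126 kN.
Bearing: edge l_c = 13, r_n = 74.88 kN; interior l_c = 26, r_n = 138.2 kN; R_n = 74.88 + 3·138.2 = 489.6 kN → 367 kN.
Block shear: A_gv = 1680, A_nv = 1008, A_nt = 204 mm²; R_n = min(0.6F_uA_nv, 0.6F_yA_gv) + U_bs·F_u·A_nt = 323.5 kN → 243 kN.
Bolt shear governs: 126 kN.

126 kN (bolt shear governs)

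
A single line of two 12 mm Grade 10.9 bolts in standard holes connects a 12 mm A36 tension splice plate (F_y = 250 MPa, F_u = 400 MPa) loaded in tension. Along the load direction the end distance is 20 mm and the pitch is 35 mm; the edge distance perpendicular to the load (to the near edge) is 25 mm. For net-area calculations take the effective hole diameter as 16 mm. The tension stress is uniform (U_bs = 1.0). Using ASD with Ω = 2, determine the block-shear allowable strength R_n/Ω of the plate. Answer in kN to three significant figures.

85.4 kN

Shear plane L_v = 20 + 1·35 = 55 mm; A_gv = 55 × 12 = 660 mm².
A_nv = (55 − 1.5·16) × 12 = 372 mm².
A_nt = (25 − 0.5·16) × 12 = 204 mm².
0.6 F_u A_nv = 89.28 kN; 0.6 F_y A_gv = 99 kN → shear rupture governs the shear term.
R_n = 89.28 + 1.0 × 400 × 204 / 1000 = 170.9 kN.
Allowable strength R_n/Ω = 170.9 / 2 = 85.4 kN.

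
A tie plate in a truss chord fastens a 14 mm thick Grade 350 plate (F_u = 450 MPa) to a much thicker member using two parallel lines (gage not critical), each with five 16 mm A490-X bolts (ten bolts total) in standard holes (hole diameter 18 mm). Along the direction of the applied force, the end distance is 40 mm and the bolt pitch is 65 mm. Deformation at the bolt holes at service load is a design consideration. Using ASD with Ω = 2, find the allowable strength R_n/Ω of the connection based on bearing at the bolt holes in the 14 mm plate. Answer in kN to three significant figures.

Per bolt r_n = 1.2 l_c t F_u ≤ 2.4 d t F_u; upper limit = 2.4 × 16 × 14 × 450 / 1000 = 241.9 kN.
Edge bolt: l_c = 40 − 18/2 = 31 mm → 1.2 × 31 × 14 × 450 / 1000 = 234.4 → r_n = 234.4 kN.
Interior bolts: l_c = 65 − 18 = 47 mm → 1.2 × 47 × 14 × 450 / 1000 = 355.3 → r_n = 241.9 kN.
R_n = 2 × 234.4 + 8 × 241.9 = 2404 kN.
Allowable strength R_n/Ω = 2404 / 2 = 1200 kN.

1200 kN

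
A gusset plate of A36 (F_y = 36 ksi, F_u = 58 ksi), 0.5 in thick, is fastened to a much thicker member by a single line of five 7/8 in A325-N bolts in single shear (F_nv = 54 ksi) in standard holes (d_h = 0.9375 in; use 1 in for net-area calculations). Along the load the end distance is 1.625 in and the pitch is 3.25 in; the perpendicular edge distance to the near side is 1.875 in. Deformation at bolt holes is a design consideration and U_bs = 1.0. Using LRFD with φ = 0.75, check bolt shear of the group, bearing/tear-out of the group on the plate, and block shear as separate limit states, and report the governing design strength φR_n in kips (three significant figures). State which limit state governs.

Bolt shear: A_b = π·0.875²/4 = 0.6013 in²; R_n = 54 × 0.6013 × 5 × 1 = 162.4 kips → 0.75 × 162.4 = 122 kips.
Bearing: edge l_c = 1.156, r_n = 40.24 kips; interior l_c = 2.312, r_n = 60.9 kips; R_n = 40.24 + 4·60.9 = 283.8 kips → 213 kips.
Block shear: A_gv = 7.312, A_nv = 5.062, A_nt = 0.6875 in²; R_n = min(0.6F_uA_nv, 0.6F_yA_gv) + U_bs·F_u·A_nt = 197.8 kips → 148 kips.
Bolt shear governs: 122 kips.

122 kips (bolt shear governs)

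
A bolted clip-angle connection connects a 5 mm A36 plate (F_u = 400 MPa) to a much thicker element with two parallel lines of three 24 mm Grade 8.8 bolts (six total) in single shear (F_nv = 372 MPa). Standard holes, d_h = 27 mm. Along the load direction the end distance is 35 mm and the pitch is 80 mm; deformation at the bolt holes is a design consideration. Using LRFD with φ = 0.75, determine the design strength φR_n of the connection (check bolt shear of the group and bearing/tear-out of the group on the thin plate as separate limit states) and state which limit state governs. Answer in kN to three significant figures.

423 kN (bearing governs)

Bolt shear: A_b = π·24²/4 = 452.4 mm²; R_n = 372 × 452.4 × 6 × 1 / 1000 = 1010 kN → 0.75 × 1010 = 757 kN.
Bearing (1.2 l_c t F_u ≤ 2.4 d t F_u): upper limit = 2.4·24·5·400 / 1000 = 115.2 kN.
  Edge l_c = 35 − 27/2 = 21.5 → r_n = 51.6 kN; interior l_c = 80 − 27 = 53 → r_n = 115.2 kN.
  R_n,bearing = 2·51.6 + 4·115.2 = 564 kN → 0.75 × 564 = 423 kN.
Bearing governs: 423 kN.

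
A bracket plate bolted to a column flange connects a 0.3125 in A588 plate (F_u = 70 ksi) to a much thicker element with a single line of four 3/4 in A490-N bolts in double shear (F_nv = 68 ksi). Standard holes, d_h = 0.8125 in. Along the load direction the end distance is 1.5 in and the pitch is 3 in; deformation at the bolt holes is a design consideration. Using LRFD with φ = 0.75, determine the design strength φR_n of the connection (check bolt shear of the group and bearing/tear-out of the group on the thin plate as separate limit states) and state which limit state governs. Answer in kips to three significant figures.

110 kips (bearing governs)

Bolt shear: A_b = π·0.75²/4 = 0.4418 in²; R_n = 68 × 0.4418 × 4 × 2 = 240.3 kips → 0.75 × 240.3 = 180 kips.
Bearing (1.2 l_c t F_u ≤ 2.4 d t F_u): upper limit = 2.4·0.75·0.3125·70 = 39.38 kips.
  Edge l_c = 1.5 − 0.8125/2 = 1.094 → r_n = 28.71 kips; interior l_c = 3 − 0.8125 = 2.188 → r_n = 39.38 kips.
  R_n,bearing = 1·28.71 + 3·39.38 = 146.8 kips → 0.75 × 146.8 = 110 kips.
Bearing governs: 110 kips.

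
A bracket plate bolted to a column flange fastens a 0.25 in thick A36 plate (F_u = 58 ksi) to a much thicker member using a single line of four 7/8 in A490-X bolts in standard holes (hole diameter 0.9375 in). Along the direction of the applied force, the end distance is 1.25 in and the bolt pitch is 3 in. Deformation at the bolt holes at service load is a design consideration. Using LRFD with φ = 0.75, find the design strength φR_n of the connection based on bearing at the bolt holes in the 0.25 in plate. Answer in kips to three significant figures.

Per bolt r_n = 1.2 l_c t F_u ≤ 2.4 d t F_u; upper limit = 2.4 × 0.875 × 0.25 × 58 = 30.45 kips.
Edge bolt: l_c = 1.25 − 0.9375/2 = 0.7812 in → 1.2 × 0.7812 × 0.25 × 58 = 13.59 → r_n = 13.59 kips.
Interior bolts: l_c = 3 − 0.9375 = 2.062 in → 1.2 × 2.062 × 0.25 × 58 = 35.89 → r_n = 30.45 kips.
R_n = 1 × 13.59 + 3 × 30.45 = 104.9 kips.
Design strength φR_n = 0.75 × 104.9 = 78.7 kips.

78.7 kips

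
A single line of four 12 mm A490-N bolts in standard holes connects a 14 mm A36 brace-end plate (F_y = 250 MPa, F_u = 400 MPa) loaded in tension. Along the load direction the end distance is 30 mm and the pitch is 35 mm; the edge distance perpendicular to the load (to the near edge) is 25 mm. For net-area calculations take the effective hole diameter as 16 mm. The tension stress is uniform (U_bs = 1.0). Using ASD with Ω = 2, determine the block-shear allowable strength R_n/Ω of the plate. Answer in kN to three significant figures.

Shear plane L_v = 30 + 3·35 = 135 mm; A_gv = 135 × 14 = 1890 mm².
A_nv = (135 − 3.5·16) × 14 = 1106 mm².
A_nt = (25 − 0.5·16) × 14 = 238 mm².
0.6 F_u A_nv = 265.4 kN; 0.6 F_y A_gv = 283.5 kN → shear rupture governs the shear term.
R_n = 265.4 + 1.0 × 400 × 238 / 1000 = 360.6 kN.
Allowable strength R_n/Ω = 360.6 / 2 = 180 kN.

180 kN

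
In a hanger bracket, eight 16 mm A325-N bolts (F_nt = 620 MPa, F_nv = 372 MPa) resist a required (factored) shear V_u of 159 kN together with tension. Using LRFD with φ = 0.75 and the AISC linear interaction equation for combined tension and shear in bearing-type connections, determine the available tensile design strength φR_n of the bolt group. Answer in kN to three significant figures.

A_b = π·16²/4 = 201.1 mm²; f_rv = 159 × 1000 / (8 × 201.1) = 98.85 MPa.
F'_nt = 1.3 F_nt − (F_nt / φF_nv) f_rv = 1.3·620 − (620/(0.75·372))·98.85 = 586.3 MPa, capped at F_nt → F'_nt = 586.3 MPa.
R_n = F'_nt · A_b · n = 586.3 × 201.1 × 8 / 1000 = 943.1 kN.
Design strength φR_n = 0.75 × 943.1 = 707 kN.

707 kN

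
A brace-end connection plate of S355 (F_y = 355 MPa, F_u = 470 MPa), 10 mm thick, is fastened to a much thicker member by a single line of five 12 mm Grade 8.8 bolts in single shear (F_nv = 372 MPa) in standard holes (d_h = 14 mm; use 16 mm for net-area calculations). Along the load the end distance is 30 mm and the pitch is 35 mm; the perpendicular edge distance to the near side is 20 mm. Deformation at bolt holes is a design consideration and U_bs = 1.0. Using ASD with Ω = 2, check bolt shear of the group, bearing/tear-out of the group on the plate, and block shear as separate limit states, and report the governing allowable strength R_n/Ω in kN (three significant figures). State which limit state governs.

105 kN (bolt shear governs)

Bolt shear: A_b = π·12²/4 = 113.1 mm²; R_n = 372 × 113.1 × 5 × 1 / 1000 = 210.4 kN → 210.4 / 2 = 105 kN.
Bearing: edge l_c = 23, r_n = 129.7 kN; interior l_c = 21, r_n = 118.4 kN; R_n = 129.7 + 4·118.4 = 603.5 kN → 302 kN.
Block shear: A_gv = 1700, A_nv = 980, A_nt = 120 mm²; R_n = min(0.6F_uA_nv, 0.6F_yA_gv) + U_bs·F_u·A_nt = 332.8 kN → 166 kN.
Bolt shear governs: 105 kN.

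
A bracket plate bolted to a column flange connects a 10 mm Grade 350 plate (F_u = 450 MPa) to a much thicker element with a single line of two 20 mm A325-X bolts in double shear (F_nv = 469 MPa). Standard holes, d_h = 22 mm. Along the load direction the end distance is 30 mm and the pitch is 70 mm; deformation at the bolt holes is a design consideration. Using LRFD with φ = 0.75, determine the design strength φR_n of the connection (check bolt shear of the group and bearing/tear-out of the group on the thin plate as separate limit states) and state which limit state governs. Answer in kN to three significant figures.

239 kN (bearing governs)

Bolt shear: A_b = π·20²/4 = 314.2 mm²; R_n = 469 × 314.2 × 2 × 2 / 1000 = 589.4 kN → 0.75 × 589.4 = 442 kN.
Bearing (1.2 l_c t F_u ≤ 2.4 d t F_u): upper limit = 2.4·20·10·450 / 1000 = 216 kN.
  Edge l_c = 30 − 22/2 = 19 → r_n = 102.6 kN; interior l_c = 70 − 22 = 48 → r_n = 216 kN.
  R_n,bearing = 1·102.6 + 1·216 = 318.6 kN → 0.75 × 318.6 = 239 kN.
Bearing governs: 239 kN.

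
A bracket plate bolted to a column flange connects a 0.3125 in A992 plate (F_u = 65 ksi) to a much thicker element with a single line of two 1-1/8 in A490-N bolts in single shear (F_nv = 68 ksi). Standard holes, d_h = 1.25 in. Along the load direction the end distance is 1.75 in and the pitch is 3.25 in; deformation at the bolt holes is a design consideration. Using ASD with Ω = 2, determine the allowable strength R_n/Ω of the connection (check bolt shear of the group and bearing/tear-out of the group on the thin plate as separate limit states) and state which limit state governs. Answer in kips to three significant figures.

Bolt shear: A_b = π·1.125²/4 = 0.994 in²; R_n = 68 × 0.994 × 2 × 1 = 135.2 kips → 135.2 / 2 = 67.6 kips.
Bearing (1.2 l_c t F_u ≤ 2.4 d t F_u): upper limit = 2.4·1.125·0.3125·65 = 54.84 kips.
  Edge l_c = 1.75 − 1.25/2 = 1.125 → r_n = 27.42 kips; interior l_c = 3.25 − 1.25 = 2 → r_n = 48.75 kips.
  R_n,bearing = 1·27.42 + 1·48.75 = 76.17 kips → 76.17 / 2 = 38.1 kips.
Bearing governs: 38.1 kips.

38.1 kips (bearing governs)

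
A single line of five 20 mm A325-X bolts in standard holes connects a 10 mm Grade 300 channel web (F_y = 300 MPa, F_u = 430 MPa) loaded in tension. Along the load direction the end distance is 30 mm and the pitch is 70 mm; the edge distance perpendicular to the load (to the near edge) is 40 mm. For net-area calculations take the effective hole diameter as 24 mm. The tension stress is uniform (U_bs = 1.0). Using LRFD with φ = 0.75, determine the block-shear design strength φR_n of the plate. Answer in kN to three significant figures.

481 kN

Shear plane L_v = 30 + 4·70 = 310 mm; A_gv = 310 × 10 = 3100 mm².
A_nv = (310 − 4.5·24) × 10 = 2020 mm².
A_nt = (40 − 0.5·24) × 10 = 280 mm².
0.6 F_u A_nv = 521.2 kN; 0.6 F_y A_gv = 558 kN → shear rupture governs the shear term.
R_n = 521.2 + 1.0 × 430 × 280 / 1000 = 641.6 kN.
Design strength φR_n = 0.75 × 641.6 = 481 kN.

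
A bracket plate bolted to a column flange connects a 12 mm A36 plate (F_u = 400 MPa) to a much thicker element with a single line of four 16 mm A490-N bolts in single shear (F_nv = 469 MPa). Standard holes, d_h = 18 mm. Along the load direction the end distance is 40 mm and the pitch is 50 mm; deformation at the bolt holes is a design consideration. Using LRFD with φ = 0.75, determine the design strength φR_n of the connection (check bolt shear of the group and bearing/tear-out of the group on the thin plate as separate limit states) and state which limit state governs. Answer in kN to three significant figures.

Bolt shear: A_b = π·16²/4 = 201.1 mm²; R_n = 469 × 201.1 × 4 × 1 / 1000 = 377.2 kN → 0.75 × 377.2 = 283 kN.
Bearing (1.2 l_c t F_u ≤ 2.4 d t F_u): upper limit = 2.4·16·12·400 / 1000 = 184.3 kN.
  Edge l_c = 40 − 18/2 = 31 → r_n = 178.6 kN; interior l_c = 50 − 18 = 32 → r_n = 184.3 kN.
  R_n,bearing = 1·178.6 + 3·184.3 = 731.5 kN → 0.75 × 731.5 = 549 kN.
Bolt shear governs: 283 kN.

283 kN (bolt shear governs)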